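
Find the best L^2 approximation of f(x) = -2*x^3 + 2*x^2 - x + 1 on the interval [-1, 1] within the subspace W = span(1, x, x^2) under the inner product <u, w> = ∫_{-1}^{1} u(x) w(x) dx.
g(x) = 2*x^2 - 11*x/5 + 1

The best approximation g ∈ W is the orthogonal projection of f onto W. Writing g = a_0 + a_1 x + a_2 x^2, the coefficients solve the normal equations G · a = b where
  G_{ij} = <φ_i, φ_j> and b_i = <f, φ_i>, with φ_0 = 1, φ_1 = x, φ_2 = x^2.
G =
  [2, 0, 2/3]
  [0, 2/3, 0]
  [2/3, 0, 2/5],
b = (10/3, -22/15, 22/15).
Solving gives a_0 = 1, a_1 = -11/5, a_2 = 2, so
  g(x) = 2*x^2 - 11*x/5 + 1.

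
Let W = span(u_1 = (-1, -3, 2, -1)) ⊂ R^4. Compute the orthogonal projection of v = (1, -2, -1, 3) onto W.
proj_W(v) = (0, 0, 0, 0)

Set up U = [u_1 | ... | u_1] ∈ R^(4×1). The projector onto W = col(U) is P = U (U^T U)^(-1) U^T.
Compute U^T U =
  [15],
and U^T v = (0).
Solve U^T U · c = U^T v for the coefficients: c = (0). The projection is proj_W(v) = U c.
Check: (v - proj_W(v)) · u_1 = 0  (should be 0).
Result: proj_W(v) = (0, 0, 0, 0).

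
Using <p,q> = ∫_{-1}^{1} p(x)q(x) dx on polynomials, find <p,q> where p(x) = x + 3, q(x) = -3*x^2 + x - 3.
<p,q> = -70/3

Expand the product: p(x)·q(x) = -3*x^3 - 8*x^2 - 9.
∫_{-1}^{1} of each monomial x^k gives [2/(k+1) if k even, 0 if k odd]. Integrating term-by-term (or equivalently evaluating the antiderivative F(x) = -3*x^4/4 - 8*x^3/3 - 9*x at the endpoints):
  F(1) − F(−1) = -149/12 − (131/12) = -70/3.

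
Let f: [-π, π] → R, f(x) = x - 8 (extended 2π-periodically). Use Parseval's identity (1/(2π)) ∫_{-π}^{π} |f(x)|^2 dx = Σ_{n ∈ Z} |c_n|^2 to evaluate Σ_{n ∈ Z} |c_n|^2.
Σ |c_n|^2 = π^2/3 + 64

Expand and integrate term by term over [-π, π]:
  ∫ (x)^2 dx = 1·(2π^3/3); ∫ 2·1·(-8)·x dx = 0 (odd integrand); ∫ (-8)^2 dx = 64·2π.
So (1/(2π)) ∫_{-π}^{π} (x - 8)^2 dx = 1π^2/3 + 64 = π^2/3 + 64.
Parseval ⇒ Σ |c_n|^2 = π^2/3 + 64.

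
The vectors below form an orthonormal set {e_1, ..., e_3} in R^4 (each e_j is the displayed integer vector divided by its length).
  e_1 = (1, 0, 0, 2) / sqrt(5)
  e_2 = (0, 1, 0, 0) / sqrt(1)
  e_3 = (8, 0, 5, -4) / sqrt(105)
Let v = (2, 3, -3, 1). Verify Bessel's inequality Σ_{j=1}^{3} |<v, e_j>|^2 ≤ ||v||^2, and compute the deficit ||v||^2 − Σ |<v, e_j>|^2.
Σ |<v, e_j>|^2 = 86/7; ||v||^2 = 23; deficit = 75/7

Write each e_j = u_j / sqrt(<u_j, u_j>) where u_j is the displayed integer vector. Then <v, e_j> = <v, u_j> / sqrt(<u_j, u_j>), so |<v, e_j>|^2 = <v, u_j>^2 / <u_j, u_j>.
Coefficients: <v, e_1> = 4/sqrt(5), <v, e_2> = 3/sqrt(1), <v, e_3> = -3/sqrt(105).
Square and sum: Σ |<v, e_j>|^2 = 86/7.
Compute ||v||^2 = v·v = 23.
Deficit = 23 − 86/7 = 75/7 ≥ 0, confirming Bessel's inequality. (The deficit equals ||v − Σ <v,e_j> e_j||^2, the squared distance from v to span{e_j}.)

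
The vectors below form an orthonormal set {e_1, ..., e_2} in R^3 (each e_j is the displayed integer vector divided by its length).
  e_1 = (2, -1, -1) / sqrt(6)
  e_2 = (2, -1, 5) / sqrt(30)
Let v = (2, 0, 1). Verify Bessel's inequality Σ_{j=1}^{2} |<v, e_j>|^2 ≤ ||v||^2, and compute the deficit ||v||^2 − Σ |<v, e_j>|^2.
Σ |<v, e_j>|^2 = 21/5; ||v||^2 = 5; deficit = 4/5

Write each e_j = u_j / sqrt(<u_j, u_j>) where u_j is the displayed integer vector. Then <v, e_j> = <v, u_j> / sqrt(<u_j, u_j>), so |<v, e_j>|^2 = <v, u_j>^2 / <u_j, u_j>.
Coefficients: <v, e_1> = 3/sqrt(6), <v, e_2> = 9/sqrt(30).
Square and sum: Σ |<v, e_j>|^2 = 21/5.
Compute ||v||^2 = v·v = 5.
Deficit = 5 − 21/5 = 4/5 ≥ 0, confirming Bessel's inequality. (The deficit equals ||v − Σ <v,e_j> e_j||^2, the squared distance from v to span{e_j}.)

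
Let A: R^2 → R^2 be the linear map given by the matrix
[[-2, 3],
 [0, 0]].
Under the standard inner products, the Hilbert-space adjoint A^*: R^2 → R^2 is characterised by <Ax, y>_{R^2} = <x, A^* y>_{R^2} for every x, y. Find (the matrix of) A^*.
A^* = A^T =
[[-2, 0],
 [3, 0]]

For real matrices with standard dot products, the defining identity <Ax, y> = <x, A^* y> gives (Ax)^T y = x^T (A^*) y, i.e. x^T A^T y = x^T (A^*) y. Since this holds for all x, y, we must have A^* = A^T. Therefore
A^* =
[[-2, 0],
 [3, 0]].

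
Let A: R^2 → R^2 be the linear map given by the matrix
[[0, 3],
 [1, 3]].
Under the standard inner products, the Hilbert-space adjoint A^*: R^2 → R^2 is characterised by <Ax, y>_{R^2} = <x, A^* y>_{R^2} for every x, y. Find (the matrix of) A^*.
A^* = A^T =
[[0, 1],
 [3, 3]]

For real matrices with standard dot products, the defining identity <Ax, y> = <x, A^* y> gives (Ax)^T y = x^T (A^*) y, i.e. x^T A^T y = x^T (A^*) y. Since this holds for all x, y, we must have A^* = A^T. Therefore
A^* =
[[0, 1],
 [3, 3]].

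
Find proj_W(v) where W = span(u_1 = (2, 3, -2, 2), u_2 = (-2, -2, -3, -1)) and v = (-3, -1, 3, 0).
proj_W(v) = (-55/57, -101/57, 295/114, -49/38)

Set up U = [u_1 | ... | u_2] ∈ R^(4×2). The projector onto W = col(U) is P = U (U^T U)^(-1) U^T.
Compute U^T U =
  [21, -6]
  [-6, 18],
and U^T v = (-15, -1).
Solve U^T U · c = U^T v for the coefficients: c = (-46/57, -37/114). The projection is proj_W(v) = U c.
Check: (v - proj_W(v)) · u_1 = 0  (should be 0).
Check: (v - proj_W(v)) · u_2 = 0  (should be 0).
Result: proj_W(v) = (-55/57, -101/57, 295/114, -49/38).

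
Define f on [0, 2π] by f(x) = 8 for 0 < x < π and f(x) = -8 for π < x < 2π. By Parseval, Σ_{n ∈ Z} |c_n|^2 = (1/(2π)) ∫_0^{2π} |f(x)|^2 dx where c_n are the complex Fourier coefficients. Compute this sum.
Σ |c_n|^2 = 64

Parseval equates the L^2 energy of f (normalised by 1/(2π)) with the ℓ^2 sum of its Fourier coefficients: (1/(2π)) ∫_0^{2π} |f|^2 = Σ |c_n|^2.
Compute the left side: (1/(2π)) [∫_0^π 8^2 dx + ∫_π^{2π} (-8)^2 dx] = (1/(2π)) · (64π + 64π) = (64 + 64)/2 = 64.
So Σ_{n ∈ Z} |c_n|^2 = 64.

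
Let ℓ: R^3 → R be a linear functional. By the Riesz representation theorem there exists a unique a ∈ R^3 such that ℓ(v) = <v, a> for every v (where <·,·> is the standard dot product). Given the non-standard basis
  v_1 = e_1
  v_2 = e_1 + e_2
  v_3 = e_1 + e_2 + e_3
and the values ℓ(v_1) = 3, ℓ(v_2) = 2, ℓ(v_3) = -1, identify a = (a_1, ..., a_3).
a = (3, -1, -3)

Write a = (a_1, ..., a_3) in the standard basis. For each basis vector v_i, ℓ(v_i) = <v_i, a> is a linear equation in the a_j's. Collect the n equations into a matrix system V a = ℓ, where row i of V is v_i (expressed in the standard basis). Since V is invertible (lower-triangular with 1s on the diagonal, up to permutation), solve by back-substitution:
  V =
[[1, 0, 0],
 [1, 1, 0],
 [1, 1, 1]]
  V a = (3, 2, -1)
Solving gives a = (3, -1, -3).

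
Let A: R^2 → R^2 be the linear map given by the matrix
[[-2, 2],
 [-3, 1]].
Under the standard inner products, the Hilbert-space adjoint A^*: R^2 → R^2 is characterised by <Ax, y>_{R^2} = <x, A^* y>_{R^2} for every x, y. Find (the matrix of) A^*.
A^* = A^T =
[[-2, -3],
 [2, 1]]

For real matrices with standard dot products, the defining identity <Ax, y> = <x, A^* y> gives (Ax)^T y = x^T (A^*) y, i.e. x^T A^T y = x^T (A^*) y. Since this holds for all x, y, we must have A^* = A^T. Therefore
A^* =
[[-2, -3],
 [2, 1]].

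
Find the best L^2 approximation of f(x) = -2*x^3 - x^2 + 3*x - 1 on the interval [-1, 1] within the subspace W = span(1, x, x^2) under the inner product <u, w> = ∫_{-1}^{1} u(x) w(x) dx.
g(x) = -x^2 + 9*x/5 - 1

The best approximation g ∈ W is the orthogonal projection of f onto W. Writing g = a_0 + a_1 x + a_2 x^2, the coefficients solve the normal equations G · a = b where
  G_{ij} = <φ_i, φ_j> and b_i = <f, φ_i>, with φ_0 = 1, φ_1 = x, φ_2 = x^2.
G =
  [2, 0, 2/3]
  [0, 2/3, 0]
  [2/3, 0, 2/5],
b = (-8/3, 6/5, -16/15).
Solving gives a_0 = -1, a_1 = 9/5, a_2 = -1, so
  g(x) = -x^2 + 9*x/5 - 1.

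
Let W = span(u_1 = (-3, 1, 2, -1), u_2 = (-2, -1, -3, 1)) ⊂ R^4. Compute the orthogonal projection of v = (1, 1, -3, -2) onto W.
proj_W(v) = (150/221, -10/17, -308/221, 10/17)

Set up U = [u_1 | ... | u_2] ∈ R^(4×2). The projector onto W = col(U) is P = U (U^T U)^(-1) U^T.
Compute U^T U =
  [15, -2]
  [-2, 15],
and U^T v = (-6, 4).
Solve U^T U · c = U^T v for the coefficients: c = (-82/221, 48/221). The projection is proj_W(v) = U c.
Check: (v - proj_W(v)) · u_1 = 0  (should be 0).
Check: (v - proj_W(v)) · u_2 = 0  (should be 0).
Result: proj_W(v) = (150/221, -10/17, -308/221, 10/17).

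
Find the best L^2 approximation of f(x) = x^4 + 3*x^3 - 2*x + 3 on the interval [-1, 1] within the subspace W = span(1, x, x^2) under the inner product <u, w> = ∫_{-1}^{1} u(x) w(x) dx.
g(x) = 6*x^2/7 - x/5 + 102/35

The best approximation g ∈ W is the orthogonal projection of f onto W. Writing g = a_0 + a_1 x + a_2 x^2, the coefficients solve the normal equations G · a = b where
  G_{ij} = <φ_i, φ_j> and b_i = <f, φ_i>, with φ_0 = 1, φ_1 = x, φ_2 = x^2.
G =
  [2, 0, 2/3]
  [0, 2/3, 0]
  [2/3, 0, 2/5],
b = (32/5, -2/15, 16/7).
Solving gives a_0 = 102/35, a_1 = -1/5, a_2 = 6/7, so
  g(x) = 6*x^2/7 - x/5 + 102/35.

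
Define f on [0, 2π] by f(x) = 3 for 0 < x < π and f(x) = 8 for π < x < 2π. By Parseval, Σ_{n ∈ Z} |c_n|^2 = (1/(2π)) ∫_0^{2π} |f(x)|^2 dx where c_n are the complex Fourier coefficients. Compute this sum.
Σ |c_n|^2 = 73/2

Parseval equates the L^2 energy of f (normalised by 1/(2π)) with the ℓ^2 sum of its Fourier coefficients: (1/(2π)) ∫_0^{2π} |f|^2 = Σ |c_n|^2.
Compute the left side: (1/(2π)) [∫_0^π 3^2 dx + ∫_π^{2π} 8^2 dx] = (1/(2π)) · (9π + 64π) = (9 + 64)/2 = 73/2.
So Σ_{n ∈ Z} |c_n|^2 = 73/2.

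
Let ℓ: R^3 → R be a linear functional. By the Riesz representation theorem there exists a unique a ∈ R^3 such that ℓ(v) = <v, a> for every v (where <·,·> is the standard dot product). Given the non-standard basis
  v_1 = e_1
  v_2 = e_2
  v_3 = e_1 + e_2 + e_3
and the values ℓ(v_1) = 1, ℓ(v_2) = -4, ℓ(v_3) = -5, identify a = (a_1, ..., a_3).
a = (1, -4, -2)

Write a = (a_1, ..., a_3) in the standard basis. For each basis vector v_i, ℓ(v_i) = <v_i, a> is a linear equation in the a_j's. Collect the n equations into a matrix system V a = ℓ, where row i of V is v_i (expressed in the standard basis). Since V is invertible (lower-triangular with 1s on the diagonal, up to permutation), solve by back-substitution:
  V =
[[1, 0, 0],
 [0, 1, 0],
 [1, 1, 1]]
  V a = (1, -4, -5)
Solving gives a = (1, -4, -2).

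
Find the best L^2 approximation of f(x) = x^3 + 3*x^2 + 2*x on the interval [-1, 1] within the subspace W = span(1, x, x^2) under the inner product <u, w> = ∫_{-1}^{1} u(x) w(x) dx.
g(x) = 3*x^2 + 13*x/5

The best approximation g ∈ W is the orthogonal projection of f onto W. Writing g = a_0 + a_1 x + a_2 x^2, the coefficients solve the normal equations G · a = b where
  G_{ij} = <φ_i, φ_j> and b_i = <f, φ_i>, with φ_0 = 1, φ_1 = x, φ_2 = x^2.
G =
  [2, 0, 2/3]
  [0, 2/3, 0]
  [2/3, 0, 2/5],
b = (2, 26/15, 6/5).
Solving gives a_0 = 0, a_1 = 13/5, a_2 = 3, so
  g(x) = 3*x^2 + 13*x/5.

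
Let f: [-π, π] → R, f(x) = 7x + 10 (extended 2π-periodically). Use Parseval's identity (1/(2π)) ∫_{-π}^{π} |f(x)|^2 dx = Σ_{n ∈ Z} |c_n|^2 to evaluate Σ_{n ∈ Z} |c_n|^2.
Σ |c_n|^2 = 49π^2/3 + 100

Expand and integrate term by term over [-π, π]:
  ∫ (7x)^2 dx = 49·(2π^3/3); ∫ 2·7·(10)·x dx = 0 (odd integrand); ∫ 10^2 dx = 100·2π.
So (1/(2π)) ∫_{-π}^{π} (7x + 10)^2 dx = 49π^2/3 + 100 = 49π^2/3 + 100.
Parseval ⇒ Σ |c_n|^2 = 49π^2/3 + 100.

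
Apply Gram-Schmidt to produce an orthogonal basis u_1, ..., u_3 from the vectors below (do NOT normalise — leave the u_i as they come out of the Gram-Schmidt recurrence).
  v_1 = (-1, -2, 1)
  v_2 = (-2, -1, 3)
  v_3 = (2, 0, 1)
Orthogonal basis:
  u_1 = (-1, -2, 1)
  u_2 = (-5/6, 4/3, 11/6)
  u_3 = (13/7, -13/35, 39/35)

Apply the Gram-Schmidt recurrence
  u_1 = v_1
  u_i = v_i − Σ_{j<i} ((v_i · u_j) / (u_j · u_j)) · u_j.

Step by step this gives:
  u_1 = (-1, -2, 1)
  u_2 = (-5/6, 4/3, 11/6)
  u_3 = (13/7, -13/35, 39/35)

Orthogonality check:
  u_2 · u_1 = 0 (should be 0)
  u_3 · u_1 = 0 (should be 0)
  u_3 · u_2 = 0 (should be 0)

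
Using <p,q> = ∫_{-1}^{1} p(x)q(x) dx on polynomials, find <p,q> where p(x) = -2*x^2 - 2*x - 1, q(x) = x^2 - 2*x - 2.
<p,q> = 118/15

Expand the product: p(x)·q(x) = -2*x^4 + 2*x^3 + 7*x^2 + 6*x + 2.
∫_{-1}^{1} of each monomial x^k gives [2/(k+1) if k even, 0 if k odd]. Integrating term-by-term (or equivalently evaluating the antiderivative F(x) = -2*x^5/5 + x^4/2 + 7*x^3/3 + 3*x^2 + 2*x at the endpoints):
  F(1) − F(−1) = 223/30 − (-13/30) = 118/15.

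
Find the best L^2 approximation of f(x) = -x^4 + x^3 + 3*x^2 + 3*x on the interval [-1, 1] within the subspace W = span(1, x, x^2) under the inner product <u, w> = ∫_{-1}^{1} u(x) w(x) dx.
g(x) = 15*x^2/7 + 18*x/5 + 3/35

The best approximation g ∈ W is the orthogonal projection of f onto W. Writing g = a_0 + a_1 x + a_2 x^2, the coefficients solve the normal equations G · a = b where
  G_{ij} = <φ_i, φ_j> and b_i = <f, φ_i>, with φ_0 = 1, φ_1 = x, φ_2 = x^2.
G =
  [2, 0, 2/3]
  [0, 2/3, 0]
  [2/3, 0, 2/5],
b = (8/5, 12/5, 32/35).
Solving gives a_0 = 3/35, a_1 = 18/5, a_2 = 15/7, so
  g(x) = 15*x^2/7 + 18*x/5 + 3/35.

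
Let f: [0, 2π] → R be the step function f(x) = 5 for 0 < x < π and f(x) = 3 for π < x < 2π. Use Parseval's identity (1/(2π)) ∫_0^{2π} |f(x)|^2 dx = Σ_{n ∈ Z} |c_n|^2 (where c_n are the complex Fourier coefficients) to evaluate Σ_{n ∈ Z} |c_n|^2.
Σ |c_n|^2 = 17

Parseval equates the L^2 energy of f (normalised by 1/(2π)) with the ℓ^2 sum of its Fourier coefficients: (1/(2π)) ∫_0^{2π} |f|^2 = Σ |c_n|^2.
Compute the left side: (1/(2π)) [∫_0^π 5^2 dx + ∫_π^{2π} 3^2 dx] = (1/(2π)) · (25π + 9π) = (25 + 9)/2 = 17.
So Σ_{n ∈ Z} |c_n|^2 = 17.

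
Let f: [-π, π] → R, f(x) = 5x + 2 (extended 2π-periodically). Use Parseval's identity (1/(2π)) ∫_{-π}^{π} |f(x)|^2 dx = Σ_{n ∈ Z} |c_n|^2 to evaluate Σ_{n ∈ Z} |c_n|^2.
Σ |c_n|^2 = 25π^2/3 + 4

Expand and integrate term by term over [-π, π]:
  ∫ (5x)^2 dx = 25·(2π^3/3); ∫ 2·5·(2)·x dx = 0 (odd integrand); ∫ 2^2 dx = 4·2π.
So (1/(2π)) ∫_{-π}^{π} (5x + 2)^2 dx = 25π^2/3 + 4 = 25π^2/3 + 4.
Parseval ⇒ Σ |c_n|^2 = 25π^2/3 + 4.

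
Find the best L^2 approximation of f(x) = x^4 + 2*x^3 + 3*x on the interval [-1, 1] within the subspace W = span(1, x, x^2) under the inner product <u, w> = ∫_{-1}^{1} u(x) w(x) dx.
g(x) = 6*x^2/7 + 21*x/5 - 3/35

The best approximation g ∈ W is the orthogonal projection of f onto W. Writing g = a_0 + a_1 x + a_2 x^2, the coefficients solve the normal equations G · a = b where
  G_{ij} = <φ_i, φ_j> and b_i = <f, φ_i>, with φ_0 = 1, φ_1 = x, φ_2 = x^2.
G =
  [2, 0, 2/3]
  [0, 2/3, 0]
  [2/3, 0, 2/5],
b = (2/5, 14/5, 2/7).
Solving gives a_0 = -3/35, a_1 = 21/5, a_2 = 6/7, so
  g(x) = 6*x^2/7 + 21*x/5 - 3/35.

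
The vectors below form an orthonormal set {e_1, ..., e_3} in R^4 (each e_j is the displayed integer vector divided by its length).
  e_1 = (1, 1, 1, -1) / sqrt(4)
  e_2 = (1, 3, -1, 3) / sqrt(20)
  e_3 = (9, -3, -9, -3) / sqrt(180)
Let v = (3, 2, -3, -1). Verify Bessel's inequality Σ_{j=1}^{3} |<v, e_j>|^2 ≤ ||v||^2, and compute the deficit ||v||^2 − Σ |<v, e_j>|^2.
Σ |<v, e_j>|^2 = 83/4; ||v||^2 = 23; deficit = 9/4

Write each e_j = u_j / sqrt(<u_j, u_j>) where u_j is the displayed integer vector. Then <v, e_j> = <v, u_j> / sqrt(<u_j, u_j>), so |<v, e_j>|^2 = <v, u_j>^2 / <u_j, u_j>.
Coefficients: <v, e_1> = 3/sqrt(4), <v, e_2> = 9/sqrt(20), <v, e_3> = 51/sqrt(180).
Square and sum: Σ |<v, e_j>|^2 = 83/4.
Compute ||v||^2 = v·v = 23.
Deficit = 23 − 83/4 = 9/4 ≥ 0, confirming Bessel's inequality. (The deficit equals ||v − Σ <v,e_j> e_j||^2, the squared distance from v to span{e_j}.)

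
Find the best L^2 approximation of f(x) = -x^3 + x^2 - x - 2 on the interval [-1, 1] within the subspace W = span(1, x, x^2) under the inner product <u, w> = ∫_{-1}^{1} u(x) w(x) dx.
g(x) = x^2 - 8*x/5 - 2

The best approximation g ∈ W is the orthogonal projection of f onto W. Writing g = a_0 + a_1 x + a_2 x^2, the coefficients solve the normal equations G · a = b where
  G_{ij} = <φ_i, φ_j> and b_i = <f, φ_i>, with φ_0 = 1, φ_1 = x, φ_2 = x^2.
G =
  [2, 0, 2/3]
  [0, 2/3, 0]
  [2/3, 0, 2/5],
b = (-10/3, -16/15, -14/15).
Solving gives a_0 = -2, a_1 = -8/5, a_2 = 1, so
  g(x) = x^2 - 8*x/5 - 2.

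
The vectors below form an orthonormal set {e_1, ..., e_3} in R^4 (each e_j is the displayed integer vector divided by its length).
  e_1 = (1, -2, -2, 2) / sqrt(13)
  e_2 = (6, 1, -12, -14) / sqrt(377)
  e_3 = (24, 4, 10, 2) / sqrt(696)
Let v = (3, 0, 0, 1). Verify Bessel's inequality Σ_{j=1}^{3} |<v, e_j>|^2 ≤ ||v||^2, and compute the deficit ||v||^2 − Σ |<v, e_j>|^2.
Σ |<v, e_j>|^2 = 59/6; ||v||^2 = 10; deficit = 1/6

Write each e_j = u_j / sqrt(<u_j, u_j>) where u_j is the displayed integer vector. Then <v, e_j> = <v, u_j> / sqrt(<u_j, u_j>), so |<v, e_j>|^2 = <v, u_j>^2 / <u_j, u_j>.
Coefficients: <v, e_1> = 5/sqrt(13), <v, e_2> = 4/sqrt(377), <v, e_3> = 74/sqrt(696).
Square and sum: Σ |<v, e_j>|^2 = 59/6.
Compute ||v||^2 = v·v = 10.
Deficit = 10 − 59/6 = 1/6 ≥ 0, confirming Bessel's inequality. (The deficit equals ||v − Σ <v,e_j> e_j||^2, the squared distance from v to span{e_j}.)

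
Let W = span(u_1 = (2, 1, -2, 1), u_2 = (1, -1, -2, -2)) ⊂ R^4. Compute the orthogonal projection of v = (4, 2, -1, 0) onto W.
proj_W(v) = (220/91, 8/7, -32/13, 100/91)

Set up U = [u_1 | ... | u_2] ∈ R^(4×2). The projector onto W = col(U) is P = U (U^T U)^(-1) U^T.
Compute U^T U =
  [10, 3]
  [3, 10],
and U^T v = (12, 4).
Solve U^T U · c = U^T v for the coefficients: c = (108/91, 4/91). The projection is proj_W(v) = U c.
Check: (v - proj_W(v)) · u_1 = 0  (should be 0).
Check: (v - proj_W(v)) · u_2 = 0  (should be 0).
Result: proj_W(v) = (220/91, 8/7, -32/13, 100/91).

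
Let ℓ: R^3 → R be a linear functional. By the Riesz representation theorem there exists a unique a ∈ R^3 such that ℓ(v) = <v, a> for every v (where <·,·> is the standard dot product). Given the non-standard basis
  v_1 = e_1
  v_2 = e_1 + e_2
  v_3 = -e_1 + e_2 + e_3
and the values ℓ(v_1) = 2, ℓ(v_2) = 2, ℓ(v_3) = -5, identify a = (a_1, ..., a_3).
a = (2, 0, -3)

Write a = (a_1, ..., a_3) in the standard basis. For each basis vector v_i, ℓ(v_i) = <v_i, a> is a linear equation in the a_j's. Collect the n equations into a matrix system V a = ℓ, where row i of V is v_i (expressed in the standard basis). Since V is invertible (lower-triangular with 1s on the diagonal, up to permutation), solve by back-substitution:
  V =
[[1, 0, 0],
 [1, 1, 0],
 [-1, 1, 1]]
  V a = (2, 2, -5)
Solving gives a = (2, 0, -3).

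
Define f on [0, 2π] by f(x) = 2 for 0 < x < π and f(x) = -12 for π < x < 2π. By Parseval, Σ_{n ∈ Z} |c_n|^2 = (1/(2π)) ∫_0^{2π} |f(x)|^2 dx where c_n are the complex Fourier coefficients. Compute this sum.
Σ |c_n|^2 = 74

Parseval equates the L^2 energy of f (normalised by 1/(2π)) with the ℓ^2 sum of its Fourier coefficients: (1/(2π)) ∫_0^{2π} |f|^2 = Σ |c_n|^2.
Compute the left side: (1/(2π)) [∫_0^π 2^2 dx + ∫_π^{2π} (-12)^2 dx] = (1/(2π)) · (4π + 144π) = (4 + 144)/2 = 74.
So Σ_{n ∈ Z} |c_n|^2 = 74.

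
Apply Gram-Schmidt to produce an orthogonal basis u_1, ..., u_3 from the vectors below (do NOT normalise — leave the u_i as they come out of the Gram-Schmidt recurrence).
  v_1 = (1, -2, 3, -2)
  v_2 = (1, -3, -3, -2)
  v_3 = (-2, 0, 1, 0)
Orthogonal basis:
  u_1 = (1, -2, 3, -2)
  u_2 = (8/9, -25/9, -10/3, -16/9)
  u_3 = (-761/410, -21/41, 7/82, -59/205)

Apply the Gram-Schmidt recurrence
  u_1 = v_1
  u_i = v_i − Σ_{j<i} ((v_i · u_j) / (u_j · u_j)) · u_j.

Step by step this gives:
  u_1 = (1, -2, 3, -2)
  u_2 = (8/9, -25/9, -10/3, -16/9)
  u_3 = (-761/410, -21/41, 7/82, -59/205)

Orthogonality check:
  u_2 · u_1 = 0 (should be 0)
  u_3 · u_1 = 0 (should be 0)
  u_3 · u_2 = 0 (should be 0)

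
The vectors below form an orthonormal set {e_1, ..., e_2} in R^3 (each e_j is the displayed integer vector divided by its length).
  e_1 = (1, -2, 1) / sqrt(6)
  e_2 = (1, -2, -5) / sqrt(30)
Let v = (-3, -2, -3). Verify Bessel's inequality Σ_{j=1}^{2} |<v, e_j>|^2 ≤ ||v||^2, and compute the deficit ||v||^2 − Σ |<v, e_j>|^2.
Σ |<v, e_j>|^2 = 46/5; ||v||^2 = 22; deficit = 64/5

Write each e_j = u_j / sqrt(<u_j, u_j>) where u_j is the displayed integer vector. Then <v, e_j> = <v, u_j> / sqrt(<u_j, u_j>), so |<v, e_j>|^2 = <v, u_j>^2 / <u_j, u_j>.
Coefficients: <v, e_1> = -2/sqrt(6), <v, e_2> = 16/sqrt(30).
Square and sum: Σ |<v, e_j>|^2 = 46/5.
Compute ||v||^2 = v·v = 22.
Deficit = 22 − 46/5 = 64/5 ≥ 0, confirming Bessel's inequality. (The deficit equals ||v − Σ <v,e_j> e_j||^2, the squared distance from v to span{e_j}.)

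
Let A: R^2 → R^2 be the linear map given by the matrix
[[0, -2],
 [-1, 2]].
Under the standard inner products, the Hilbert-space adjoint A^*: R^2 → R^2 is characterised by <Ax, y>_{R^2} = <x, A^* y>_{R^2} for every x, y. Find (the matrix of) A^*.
A^* = A^T =
[[0, -1],
 [-2, 2]]

For real matrices with standard dot products, the defining identity <Ax, y> = <x, A^* y> gives (Ax)^T y = x^T (A^*) y, i.e. x^T A^T y = x^T (A^*) y. Since this holds for all x, y, we must have A^* = A^T. Therefore
A^* =
[[0, -1],
 [-2, 2]].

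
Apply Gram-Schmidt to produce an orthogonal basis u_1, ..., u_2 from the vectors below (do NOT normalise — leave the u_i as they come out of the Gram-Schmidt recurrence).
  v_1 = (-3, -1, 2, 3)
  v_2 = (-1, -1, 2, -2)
Orthogonal basis:
  u_1 = (-3, -1, 2, 3)
  u_2 = (-17/23, -21/23, 42/23, -52/23)

Apply the Gram-Schmidt recurrence
  u_1 = v_1
  u_i = v_i − Σ_{j<i} ((v_i · u_j) / (u_j · u_j)) · u_j.

Step by step this gives:
  u_1 = (-3, -1, 2, 3)
  u_2 = (-17/23, -21/23, 42/23, -52/23)

Orthogonality check:
  u_2 · u_1 = 0 (should be 0)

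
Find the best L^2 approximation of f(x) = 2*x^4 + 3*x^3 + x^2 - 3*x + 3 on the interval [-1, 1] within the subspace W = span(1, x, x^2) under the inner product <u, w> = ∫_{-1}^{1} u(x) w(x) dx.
g(x) = 19*x^2/7 - 6*x/5 + 99/35

The best approximation g ∈ W is the orthogonal projection of f onto W. Writing g = a_0 + a_1 x + a_2 x^2, the coefficients solve the normal equations G · a = b where
  G_{ij} = <φ_i, φ_j> and b_i = <f, φ_i>, with φ_0 = 1, φ_1 = x, φ_2 = x^2.
G =
  [2, 0, 2/3]
  [0, 2/3, 0]
  [2/3, 0, 2/5],
b = (112/15, -4/5, 104/35).
Solving gives a_0 = 99/35, a_1 = -6/5, a_2 = 19/7, so
  g(x) = 19*x^2/7 - 6*x/5 + 99/35.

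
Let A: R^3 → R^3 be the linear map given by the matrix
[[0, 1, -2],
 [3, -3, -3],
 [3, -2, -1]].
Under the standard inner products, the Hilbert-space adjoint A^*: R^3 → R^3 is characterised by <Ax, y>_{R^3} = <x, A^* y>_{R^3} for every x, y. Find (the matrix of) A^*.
A^* = A^T =
[[0, 3, 3],
 [1, -3, -2],
 [-2, -3, -1]]

For real matrices with standard dot products, the defining identity <Ax, y> = <x, A^* y> gives (Ax)^T y = x^T (A^*) y, i.e. x^T A^T y = x^T (A^*) y. Since this holds for all x, y, we must have A^* = A^T. Therefore
A^* =
[[0, 3, 3],
 [1, -3, -2],
 [-2, -3, -1]].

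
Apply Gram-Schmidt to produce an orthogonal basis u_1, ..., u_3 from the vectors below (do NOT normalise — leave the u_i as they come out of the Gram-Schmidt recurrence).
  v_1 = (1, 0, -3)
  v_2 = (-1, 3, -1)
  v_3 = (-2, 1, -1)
Orthogonal basis:
  u_1 = (1, 0, -3)
  u_2 = (-6/5, 3, -2/5)
  u_3 = (-153/106, -34/53, -51/106)

Apply the Gram-Schmidt recurrence
  u_1 = v_1
  u_i = v_i − Σ_{j<i} ((v_i · u_j) / (u_j · u_j)) · u_j.

Step by step this gives:
  u_1 = (1, 0, -3)
  u_2 = (-6/5, 3, -2/5)
  u_3 = (-153/106, -34/53, -51/106)

Orthogonality check:
  u_2 · u_1 = 0 (should be 0)
  u_3 · u_1 = 0 (should be 0)
  u_3 · u_2 = 0 (should be 0)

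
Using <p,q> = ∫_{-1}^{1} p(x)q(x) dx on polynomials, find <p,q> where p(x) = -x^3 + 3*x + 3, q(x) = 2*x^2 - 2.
<p,q> = -8

Expand the product: p(x)·q(x) = -2*x^5 + 8*x^3 + 6*x^2 - 6*x - 6.
∫_{-1}^{1} of each monomial x^k gives [2/(k+1) if k even, 0 if k odd]. Integrating term-by-term (or equivalently evaluating the antiderivative F(x) = -x^6/3 + 2*x^4 + 2*x^3 - 3*x^2 - 6*x at the endpoints):
  F(1) − F(−1) = -16/3 − (8/3) = -8.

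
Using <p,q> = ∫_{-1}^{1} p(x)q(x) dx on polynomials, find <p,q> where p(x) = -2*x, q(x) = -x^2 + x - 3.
<p,q> = -4/3

Expand the product: p(x)·q(x) = 2*x^3 - 2*x^2 + 6*x.
∫_{-1}^{1} of each monomial x^k gives [2/(k+1) if k even, 0 if k odd]. Integrating term-by-term (or equivalently evaluating the antiderivative F(x) = x^4/2 - 2*x^3/3 + 3*x^2 at the endpoints):
  F(1) − F(−1) = 17/6 − (25/6) = -4/3.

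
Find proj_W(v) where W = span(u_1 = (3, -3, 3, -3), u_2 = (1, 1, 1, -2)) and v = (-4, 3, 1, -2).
proj_W(v) = (-12/19, 68/19, -12/19, -16/19)

Set up U = [u_1 | ... | u_2] ∈ R^(4×2). The projector onto W = col(U) is P = U (U^T U)^(-1) U^T.
Compute U^T U =
  [36, 9]
  [9, 7],
and U^T v = (-12, 4).
Solve U^T U · c = U^T v for the coefficients: c = (-40/57, 28/19). The projection is proj_W(v) = U c.
Check: (v - proj_W(v)) · u_1 = 0  (should be 0).
Check: (v - proj_W(v)) · u_2 = 0  (should be 0).
Result: proj_W(v) = (-12/19, 68/19, -12/19, -16/19).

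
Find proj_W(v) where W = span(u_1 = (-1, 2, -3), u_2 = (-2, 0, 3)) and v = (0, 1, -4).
proj_W(v) = (6/19, 28/19, -72/19)

Set up U = [u_1 | ... | u_2] ∈ R^(3×2). The projector onto W = col(U) is P = U (U^T U)^(-1) U^T.
Compute U^T U =
  [14, -7]
  [-7, 13],
and U^T v = (14, -12).
Solve U^T U · c = U^T v for the coefficients: c = (14/19, -10/19). The projection is proj_W(v) = U c.
Check: (v - proj_W(v)) · u_1 = 0  (should be 0).
Check: (v - proj_W(v)) · u_2 = 0  (should be 0).
Result: proj_W(v) = (6/19, 28/19, -72/19).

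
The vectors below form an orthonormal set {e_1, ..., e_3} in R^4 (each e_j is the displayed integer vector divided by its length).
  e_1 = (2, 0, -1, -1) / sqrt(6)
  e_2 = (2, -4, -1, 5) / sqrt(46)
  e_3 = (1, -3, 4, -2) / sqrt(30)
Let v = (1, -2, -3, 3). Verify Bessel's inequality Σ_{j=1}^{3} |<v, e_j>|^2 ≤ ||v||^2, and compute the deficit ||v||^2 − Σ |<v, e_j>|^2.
Σ |<v, e_j>|^2 = 5001/230; ||v||^2 = 23; deficit = 289/230

Write each e_j = u_j / sqrt(<u_j, u_j>) where u_j is the displayed integer vector. Then <v, e_j> = <v, u_j> / sqrt(<u_j, u_j>), so |<v, e_j>|^2 = <v, u_j>^2 / <u_j, u_j>.
Coefficients: <v, e_1> = 2/sqrt(6), <v, e_2> = 28/sqrt(46), <v, e_3> = -11/sqrt(30).
Square and sum: Σ |<v, e_j>|^2 = 5001/230.
Compute ||v||^2 = v·v = 23.
Deficit = 23 − 5001/230 = 289/230 ≥ 0, confirming Bessel's inequality. (The deficit equals ||v − Σ <v,e_j> e_j||^2, the squared distance from v to span{e_j}.)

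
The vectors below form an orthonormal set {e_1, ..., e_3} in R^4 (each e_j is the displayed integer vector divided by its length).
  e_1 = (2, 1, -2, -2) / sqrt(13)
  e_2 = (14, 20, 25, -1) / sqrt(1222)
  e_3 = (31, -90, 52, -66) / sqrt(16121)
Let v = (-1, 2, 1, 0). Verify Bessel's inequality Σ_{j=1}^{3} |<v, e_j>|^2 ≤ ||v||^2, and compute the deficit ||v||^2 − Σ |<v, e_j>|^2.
Σ |<v, e_j>|^2 = 2747/686; ||v||^2 = 6; deficit = 1369/686

Write each e_j = u_j / sqrt(<u_j, u_j>) where u_j is the displayed integer vector. Then <v, e_j> = <v, u_j> / sqrt(<u_j, u_j>), so |<v, e_j>|^2 = <v, u_j>^2 / <u_j, u_j>.
Coefficients: <v, e_1> = -2/sqrt(13), <v, e_2> = 51/sqrt(1222), <v, e_3> = -159/sqrt(16121).
Square and sum: Σ |<v, e_j>|^2 = 2747/686.
Compute ||v||^2 = v·v = 6.
Deficit = 6 − 2747/686 = 1369/686 ≥ 0, confirming Bessel's inequality. (The deficit equals ||v − Σ <v,e_j> e_j||^2, the squared distance from v to span{e_j}.)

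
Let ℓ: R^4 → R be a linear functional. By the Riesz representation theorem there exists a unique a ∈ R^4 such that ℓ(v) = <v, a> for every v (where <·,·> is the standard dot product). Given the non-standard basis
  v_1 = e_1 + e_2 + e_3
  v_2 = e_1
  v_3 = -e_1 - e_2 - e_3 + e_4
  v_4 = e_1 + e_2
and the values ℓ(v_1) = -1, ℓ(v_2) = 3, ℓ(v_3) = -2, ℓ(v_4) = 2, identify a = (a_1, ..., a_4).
a = (3, -1, -3, -3)

Write a = (a_1, ..., a_4) in the standard basis. For each basis vector v_i, ℓ(v_i) = <v_i, a> is a linear equation in the a_j's. Collect the n equations into a matrix system V a = ℓ, where row i of V is v_i (expressed in the standard basis). Since V is invertible (lower-triangular with 1s on the diagonal, up to permutation), solve by back-substitution:
  V =
[[1, 1, 1, 0],
 [1, 0, 0, 0],
 [-1, -1, -1, 1],
 [1, 1, 0, 0]]
  V a = (-1, 3, -2, 2)
Solving gives a = (3, -1, -3, -3).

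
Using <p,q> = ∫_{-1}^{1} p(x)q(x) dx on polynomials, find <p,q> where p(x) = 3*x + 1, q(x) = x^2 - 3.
<p,q> = -16/3

Expand the product: p(x)·q(x) = 3*x^3 + x^2 - 9*x - 3.
∫_{-1}^{1} of each monomial x^k gives [2/(k+1) if k even, 0 if k odd]. Integrating term-by-term (or equivalently evaluating the antiderivative F(x) = 3*x^4/4 + x^3/3 - 9*x^2/2 - 3*x at the endpoints):
  F(1) − F(−1) = -77/12 − (-13/12) = -16/3.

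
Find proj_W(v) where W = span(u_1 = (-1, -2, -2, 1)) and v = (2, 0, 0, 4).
proj_W(v) = (-1/5, -2/5, -2/5, 1/5)

Set up U = [u_1 | ... | u_1] ∈ R^(4×1). The projector onto W = col(U) is P = U (U^T U)^(-1) U^T.
Compute U^T U =
  [10],
and U^T v = (2).
Solve U^T U · c = U^T v for the coefficients: c = (1/5). The projection is proj_W(v) = U c.
Check: (v - proj_W(v)) · u_1 = 0  (should be 0).
Result: proj_W(v) = (-1/5, -2/5, -2/5, 1/5).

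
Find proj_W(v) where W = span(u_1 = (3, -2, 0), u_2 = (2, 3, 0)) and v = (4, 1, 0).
proj_W(v) = (4, 1, 0)

Set up U = [u_1 | ... | u_2] ∈ R^(3×2). The projector onto W = col(U) is P = U (U^T U)^(-1) U^T.
Compute U^T U =
  [13, 0]
  [0, 13],
and U^T v = (10, 11).
Solve U^T U · c = U^T v for the coefficients: c = (10/13, 11/13). The projection is proj_W(v) = U c.
Check: (v - proj_W(v)) · u_1 = 0  (should be 0).
Check: (v - proj_W(v)) · u_2 = 0  (should be 0).
Result: proj_W(v) = (4, 1, 0).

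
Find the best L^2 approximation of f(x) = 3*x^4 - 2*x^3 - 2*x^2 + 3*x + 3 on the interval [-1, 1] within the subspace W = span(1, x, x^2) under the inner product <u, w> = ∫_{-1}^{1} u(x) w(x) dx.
g(x) = 4*x^2/7 + 9*x/5 + 96/35

The best approximation g ∈ W is the orthogonal projection of f onto W. Writing g = a_0 + a_1 x + a_2 x^2, the coefficients solve the normal equations G · a = b where
  G_{ij} = <φ_i, φ_j> and b_i = <f, φ_i>, with φ_0 = 1, φ_1 = x, φ_2 = x^2.
G =
  [2, 0, 2/3]
  [0, 2/3, 0]
  [2/3, 0, 2/5],
b = (88/15, 6/5, 72/35).
Solving gives a_0 = 96/35, a_1 = 9/5, a_2 = 4/7, so
  g(x) = 4*x^2/7 + 9*x/5 + 96/35.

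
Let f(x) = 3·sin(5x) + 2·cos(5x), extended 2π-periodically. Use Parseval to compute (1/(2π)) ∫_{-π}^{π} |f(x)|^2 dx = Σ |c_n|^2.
Σ |c_n|^2 = 13/2

Expand |f|^2 and use orthogonality of {sin(nx), cos(mx)} on [-π, π]:
  ∫_{-π}^{π} sin(nx)^2 dx = π, ∫ cos(mx)^2 dx = π, and cross terms integrate to 0.
So ∫_{-π}^{π} f(x)^2 dx = 3^2 · π + 2^2 · π = (9 + 4)π.
Divide by 2π: (9 + 4)/2 = 13/2.
By Parseval, this equals Σ |c_n|^2.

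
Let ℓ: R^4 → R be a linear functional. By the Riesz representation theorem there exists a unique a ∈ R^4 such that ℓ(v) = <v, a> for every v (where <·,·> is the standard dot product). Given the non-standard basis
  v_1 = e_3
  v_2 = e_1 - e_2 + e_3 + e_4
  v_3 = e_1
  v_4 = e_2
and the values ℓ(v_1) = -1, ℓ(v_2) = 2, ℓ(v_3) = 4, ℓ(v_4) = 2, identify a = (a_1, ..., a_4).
a = (4, 2, -1, 1)

Write a = (a_1, ..., a_4) in the standard basis. For each basis vector v_i, ℓ(v_i) = <v_i, a> is a linear equation in the a_j's. Collect the n equations into a matrix system V a = ℓ, where row i of V is v_i (expressed in the standard basis). Since V is invertible (lower-triangular with 1s on the diagonal, up to permutation), solve by back-substitution:
  V =
[[0, 0, 1, 0],
 [1, -1, 1, 1],
 [1, 0, 0, 0],
 [0, 1, 0, 0]]
  V a = (-1, 2, 4, 2)
Solving gives a = (4, 2, -1, 1).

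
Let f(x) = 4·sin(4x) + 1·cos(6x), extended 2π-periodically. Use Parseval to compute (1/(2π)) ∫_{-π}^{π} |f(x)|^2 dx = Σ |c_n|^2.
Σ |c_n|^2 = 17/2

Expand |f|^2 and use orthogonality of {sin(nx), cos(mx)} on [-π, π]:
  ∫_{-π}^{π} sin(nx)^2 dx = π, ∫ cos(mx)^2 dx = π, and cross terms integrate to 0.
So ∫_{-π}^{π} f(x)^2 dx = 4^2 · π + 1^2 · π = (16 + 1)π.
Divide by 2π: (16 + 1)/2 = 17/2.
By Parseval, this equals Σ |c_n|^2.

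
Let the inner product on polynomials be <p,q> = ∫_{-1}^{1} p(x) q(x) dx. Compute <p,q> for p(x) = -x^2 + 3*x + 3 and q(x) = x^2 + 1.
<p,q> = 104/15

Expand the product: p(x)·q(x) = -x^4 + 3*x^3 + 2*x^2 + 3*x + 3.
∫_{-1}^{1} of each monomial x^k gives [2/(k+1) if k even, 0 if k odd]. Integrating term-by-term (or equivalently evaluating the antiderivative F(x) = -x^5/5 + 3*x^4/4 + 2*x^3/3 + 3*x^2/2 + 3*x at the endpoints):
  F(1) − F(−1) = 343/60 − (-73/60) = 104/15.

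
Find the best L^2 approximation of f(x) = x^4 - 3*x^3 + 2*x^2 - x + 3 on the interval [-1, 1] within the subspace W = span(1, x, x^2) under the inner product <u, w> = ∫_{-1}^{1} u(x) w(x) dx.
g(x) = 20*x^2/7 - 14*x/5 + 102/35

The best approximation g ∈ W is the orthogonal projection of f onto W. Writing g = a_0 + a_1 x + a_2 x^2, the coefficients solve the normal equations G · a = b where
  G_{ij} = <φ_i, φ_j> and b_i = <f, φ_i>, with φ_0 = 1, φ_1 = x, φ_2 = x^2.
G =
  [2, 0, 2/3]
  [0, 2/3, 0]
  [2/3, 0, 2/5],
b = (116/15, -28/15, 108/35).
Solving gives a_0 = 102/35, a_1 = -14/5, a_2 = 20/7, so
  g(x) = 20*x^2/7 - 14*x/5 + 102/35.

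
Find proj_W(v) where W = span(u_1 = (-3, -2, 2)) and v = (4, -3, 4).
proj_W(v) = (-6/17, -4/17, 4/17)

Set up U = [u_1 | ... | u_1] ∈ R^(3×1). The projector onto W = col(U) is P = U (U^T U)^(-1) U^T.
Compute U^T U =
  [17],
and U^T v = (2).
Solve U^T U · c = U^T v for the coefficients: c = (2/17). The projection is proj_W(v) = U c.
Check: (v - proj_W(v)) · u_1 = 0  (should be 0).
Result: proj_W(v) = (-6/17, -4/17, 4/17).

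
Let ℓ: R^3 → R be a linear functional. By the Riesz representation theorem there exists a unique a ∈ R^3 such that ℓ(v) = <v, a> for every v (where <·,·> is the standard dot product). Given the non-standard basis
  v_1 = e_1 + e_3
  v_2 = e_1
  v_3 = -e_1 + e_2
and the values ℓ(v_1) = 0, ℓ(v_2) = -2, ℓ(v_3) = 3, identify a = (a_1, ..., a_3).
a = (-2, 1, 2)

Write a = (a_1, ..., a_3) in the standard basis. For each basis vector v_i, ℓ(v_i) = <v_i, a> is a linear equation in the a_j's. Collect the n equations into a matrix system V a = ℓ, where row i of V is v_i (expressed in the standard basis). Since V is invertible (lower-triangular with 1s on the diagonal, up to permutation), solve by back-substitution:
  V =
[[1, 0, 1],
 [1, 0, 0],
 [-1, 1, 0]]
  V a = (0, -2, 3)
Solving gives a = (-2, 1, 2).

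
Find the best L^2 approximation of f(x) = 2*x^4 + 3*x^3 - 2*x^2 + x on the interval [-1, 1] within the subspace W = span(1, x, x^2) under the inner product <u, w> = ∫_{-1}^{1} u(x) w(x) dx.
g(x) = -2*x^2/7 + 14*x/5 - 6/35

The best approximation g ∈ W is the orthogonal projection of f onto W. Writing g = a_0 + a_1 x + a_2 x^2, the coefficients solve the normal equations G · a = b where
  G_{ij} = <φ_i, φ_j> and b_i = <f, φ_i>, with φ_0 = 1, φ_1 = x, φ_2 = x^2.
G =
  [2, 0, 2/3]
  [0, 2/3, 0]
  [2/3, 0, 2/5],
b = (-8/15, 28/15, -8/35).
Solving gives a_0 = -6/35, a_1 = 14/5, a_2 = -2/7, so
  g(x) = -2*x^2/7 + 14*x/5 - 6/35.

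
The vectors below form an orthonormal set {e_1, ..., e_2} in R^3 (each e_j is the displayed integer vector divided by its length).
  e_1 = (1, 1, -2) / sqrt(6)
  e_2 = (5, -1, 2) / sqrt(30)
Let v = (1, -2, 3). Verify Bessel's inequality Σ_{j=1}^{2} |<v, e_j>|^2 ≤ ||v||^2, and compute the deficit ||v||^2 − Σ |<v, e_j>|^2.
Σ |<v, e_j>|^2 = 69/5; ||v||^2 = 14; deficit = 1/5

Write each e_j = u_j / sqrt(<u_j, u_j>) where u_j is the displayed integer vector. Then <v, e_j> = <v, u_j> / sqrt(<u_j, u_j>), so |<v, e_j>|^2 = <v, u_j>^2 / <u_j, u_j>.
Coefficients: <v, e_1> = -7/sqrt(6), <v, e_2> = 13/sqrt(30).
Square and sum: Σ |<v, e_j>|^2 = 69/5.
Compute ||v||^2 = v·v = 14.
Deficit = 14 − 69/5 = 1/5 ≥ 0, confirming Bessel's inequality. (The deficit equals ||v − Σ <v,e_j> e_j||^2, the squared distance from v to span{e_j}.)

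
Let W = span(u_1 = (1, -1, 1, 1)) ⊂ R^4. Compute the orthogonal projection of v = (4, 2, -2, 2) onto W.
proj_W(v) = (1/2, -1/2, 1/2, 1/2)

Set up U = [u_1 | ... | u_1] ∈ R^(4×1). The projector onto W = col(U) is P = U (U^T U)^(-1) U^T.
Compute U^T U =
  [4],
and U^T v = (2).
Solve U^T U · c = U^T v for the coefficients: c = (1/2). The projection is proj_W(v) = U c.
Check: (v - proj_W(v)) · u_1 = 0  (should be 0).
Result: proj_W(v) = (1/2, -1/2, 1/2, 1/2).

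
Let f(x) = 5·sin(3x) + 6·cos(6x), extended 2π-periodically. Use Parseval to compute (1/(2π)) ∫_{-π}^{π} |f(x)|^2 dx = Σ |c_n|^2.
Σ |c_n|^2 = 61/2

Expand |f|^2 and use orthogonality of {sin(nx), cos(mx)} on [-π, π]:
  ∫_{-π}^{π} sin(nx)^2 dx = π, ∫ cos(mx)^2 dx = π, and cross terms integrate to 0.
So ∫_{-π}^{π} f(x)^2 dx = 5^2 · π + 6^2 · π = (25 + 36)π.
Divide by 2π: (25 + 36)/2 = 61/2.
By Parseval, this equals Σ |c_n|^2.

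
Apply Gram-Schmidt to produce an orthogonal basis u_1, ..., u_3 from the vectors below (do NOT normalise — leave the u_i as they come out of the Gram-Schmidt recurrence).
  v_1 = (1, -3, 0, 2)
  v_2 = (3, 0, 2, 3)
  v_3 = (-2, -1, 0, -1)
Orthogonal basis:
  u_1 = (1, -3, 0, 2)
  u_2 = (33/14, 27/14, 2, 12/7)
  u_3 = (-162/227, -50/227, 234/227, 6/227)

Apply the Gram-Schmidt recurrence
  u_1 = v_1
  u_i = v_i − Σ_{j<i} ((v_i · u_j) / (u_j · u_j)) · u_j.

Step by step this gives:
  u_1 = (1, -3, 0, 2)
  u_2 = (33/14, 27/14, 2, 12/7)
  u_3 = (-162/227, -50/227, 234/227, 6/227)

Orthogonality check:
  u_2 · u_1 = 0 (should be 0)
  u_3 · u_1 = 0 (should be 0)
  u_3 · u_2 = 0 (should be 0)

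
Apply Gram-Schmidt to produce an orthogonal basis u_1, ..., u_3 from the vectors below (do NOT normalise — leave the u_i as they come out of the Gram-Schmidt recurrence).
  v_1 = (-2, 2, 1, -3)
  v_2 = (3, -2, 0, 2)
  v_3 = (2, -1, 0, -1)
Orthogonal basis:
  u_1 = (-2, 2, 1, -3)
  u_2 = (11/9, -2/9, 8/9, -2/3)
  u_3 = (1/5, -2/5, -9/10, -7/10)

Apply the Gram-Schmidt recurrence
  u_1 = v_1
  u_i = v_i − Σ_{j<i} ((v_i · u_j) / (u_j · u_j)) · u_j.

Step by step this gives:
  u_1 = (-2, 2, 1, -3)
  u_2 = (11/9, -2/9, 8/9, -2/3)
  u_3 = (1/5, -2/5, -9/10, -7/10)

Orthogonality check:
  u_2 · u_1 = 0 (should be 0)
  u_3 · u_1 = 0 (should be 0)
  u_3 · u_2 = 0 (should be 0)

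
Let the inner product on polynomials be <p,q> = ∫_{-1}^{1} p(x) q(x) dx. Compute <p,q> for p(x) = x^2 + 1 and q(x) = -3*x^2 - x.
<p,q> = -16/5

Expand the product: p(x)·q(x) = -3*x^4 - x^3 - 3*x^2 - x.
∫_{-1}^{1} of each monomial x^k gives [2/(k+1) if k even, 0 if k odd]. Integrating term-by-term (or equivalently evaluating the antiderivative F(x) = -3*x^5/5 - x^4/4 - x^3 - x^2/2 at the endpoints):
  F(1) − F(−1) = -47/20 − (17/20) = -16/5.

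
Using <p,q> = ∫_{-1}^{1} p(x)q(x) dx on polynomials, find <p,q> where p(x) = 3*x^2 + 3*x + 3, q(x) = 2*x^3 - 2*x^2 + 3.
<p,q> = 20

Expand the product: p(x)·q(x) = 6*x^5 + 3*x^2 + 9*x + 9.
∫_{-1}^{1} of each monomial x^k gives [2/(k+1) if k even, 0 if k odd]. Integrating term-by-term (or equivalently evaluating the antiderivative F(x) = x^6 + x^3 + 9*x^2/2 + 9*x at the endpoints):
  F(1) − F(−1) = 31/2 − (-9/2) = 20.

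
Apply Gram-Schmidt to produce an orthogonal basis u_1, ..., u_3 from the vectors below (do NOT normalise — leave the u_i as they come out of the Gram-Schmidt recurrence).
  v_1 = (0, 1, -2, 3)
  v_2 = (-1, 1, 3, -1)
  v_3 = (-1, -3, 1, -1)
Orthogonal basis:
  u_1 = (0, 1, -2, 3)
  u_2 = (-1, 11/7, 13/7, 5/7)
  u_3 = (-35/26, -49/26, 1/2, 25/26)

Apply the Gram-Schmidt recurrence
  u_1 = v_1
  u_i = v_i − Σ_{j<i} ((v_i · u_j) / (u_j · u_j)) · u_j.

Step by step this gives:
  u_1 = (0, 1, -2, 3)
  u_2 = (-1, 11/7, 13/7, 5/7)
  u_3 = (-35/26, -49/26, 1/2, 25/26)

Orthogonality check:
  u_2 · u_1 = 0 (should be 0)
  u_3 · u_1 = 0 (should be 0)
  u_3 · u_2 = 0 (should be 0)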